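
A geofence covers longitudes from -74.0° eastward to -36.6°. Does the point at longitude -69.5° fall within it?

Yes

Band width going east from -74.0° to -36.6°: ((-36.6 − -74.0) mod 360) = 37.4°.
Offset of -69.5° east of the west edge: ((-69.5 − -74.0) mod 360) = 4.5°.
4.5° ≤ 37.4° ⇒ inside.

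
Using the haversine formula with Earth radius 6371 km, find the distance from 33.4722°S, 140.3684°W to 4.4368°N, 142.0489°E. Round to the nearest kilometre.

9137 km

Δλ = 142.0489 − -140.3684 = 282.4173°; wrapped into (−180°, 180°]: -77.5827°.
Δφ = 4.4368 − -33.4722 = 37.9090°.
a = sin²(Δφ/2) + cos φ₁ · cos φ₂ · sin²(Δλ/2) = 0.431918.
c = 2·atan2(√a, √(1−a)) = 1.43421 rad → d = 6371·c ≈ 9137.34 km.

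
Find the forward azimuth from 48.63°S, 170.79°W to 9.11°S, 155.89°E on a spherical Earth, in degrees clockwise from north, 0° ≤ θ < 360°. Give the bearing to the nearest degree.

313°

Δλ = 155.89 − -170.79 = 326.68°; wrapped into (−180°, 180°]: -33.32°.
θ = atan2( sin Δλ · cos φ₂ , cos φ₁ · sin φ₂ − sin φ₁ · cos φ₂ · cos Δλ )
  = atan2(-0.54239, 0.51454) = -46.509° → normalised to [0°, 360°): 313.491°.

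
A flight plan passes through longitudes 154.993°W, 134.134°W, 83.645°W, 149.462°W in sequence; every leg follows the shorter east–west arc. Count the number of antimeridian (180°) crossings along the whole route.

Leg 1: -154.993° → -134.134°, shortest Δλ = 20.859° (east) — does not cross 180°.
Leg 2: -134.134° → -83.645°, shortest Δλ = 50.489° (east) — does not cross 180°.
Leg 3: -83.645° → -149.462°, shortest Δλ = -65.817° (west) — does not cross 180°.
Total crossings: 0.

0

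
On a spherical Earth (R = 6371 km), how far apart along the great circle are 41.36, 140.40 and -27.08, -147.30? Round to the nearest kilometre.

Δλ = -147.30 − 140.40 = -287.70°; wrapped into (−180°, 180°]: 72.30°.
Δφ = -27.08 − 41.36 = -68.44°.
a = sin²(Δφ/2) + cos φ₁ · cos φ₂ · sin²(Δλ/2) = 0.548816.
c = 2·atan2(√a, √(1−a)) = 1.66858 rad → d = 6371·c ≈ 10630.55 km.

10631 km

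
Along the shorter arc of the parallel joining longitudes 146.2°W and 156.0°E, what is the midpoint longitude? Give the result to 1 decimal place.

175.1°W

Signed shortest Δλ from -146.2° to +156.0° is -57.8°.
Midpoint longitude = -146.2° + (-57.8°)/2 = -146.2° − 28.9° = -175.1°.
(The naïve average (-146.2 + +156.0)/2 = 4.9° is on the wrong side of the globe.)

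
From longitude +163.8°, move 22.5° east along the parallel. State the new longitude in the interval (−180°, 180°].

-173.7°

Start at +163.8°; shift +22.5° → +186.3°.
+186.3° lies outside (−180°, 180°]; subtract 360° → -173.7°.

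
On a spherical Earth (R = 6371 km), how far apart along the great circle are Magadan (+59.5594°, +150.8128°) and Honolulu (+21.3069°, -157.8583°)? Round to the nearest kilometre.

5842 km

Δλ = -157.8583 − 150.8128 = -308.6711°; wrapped into (−180°, 180°]: 51.3289°.
Δφ = 21.3069 − 59.5594 = -38.2525°.
a = sin²(Δφ/2) + cos φ₁ · cos φ₂ · sin²(Δλ/2) = 0.195893.
c = 2·atan2(√a, √(1−a)) = 0.91699 rad → d = 6371·c ≈ 5842.13 km.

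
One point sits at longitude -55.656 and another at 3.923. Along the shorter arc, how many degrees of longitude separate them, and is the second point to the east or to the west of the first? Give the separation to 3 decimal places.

59.579° east

Raw difference: 3.923 − -55.656 = 59.579°.
Normalise into (−180°, 180°]: 59.579° stays 59.579°.
Positive ⇒ the second point lies to the east; separation 59.579°.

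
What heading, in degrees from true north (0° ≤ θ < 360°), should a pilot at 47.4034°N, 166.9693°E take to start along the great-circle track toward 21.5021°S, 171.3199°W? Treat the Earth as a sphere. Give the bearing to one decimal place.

Δλ = -171.3199 − 166.9693 = -338.2892°; wrapped into (−180°, 180°]: 21.7108°.
θ = atan2( sin Δλ · cos φ₂ , cos φ₁ · sin φ₂ − sin φ₁ · cos φ₂ · cos Δλ )
  = atan2(0.34418, -0.88440) = 158.736° → normalised to [0°, 360°): 158.736°.

158.7°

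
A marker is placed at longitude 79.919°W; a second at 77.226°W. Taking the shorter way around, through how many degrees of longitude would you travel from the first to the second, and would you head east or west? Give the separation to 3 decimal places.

Raw difference: -77.226 − -79.919 = 2.693°.
Normalise into (−180°, 180°]: 2.693° stays 2.693°.
Positive ⇒ the second point lies to the east; separation 2.693°.

2.693° east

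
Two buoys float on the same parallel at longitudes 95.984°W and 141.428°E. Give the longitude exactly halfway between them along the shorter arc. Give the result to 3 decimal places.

Signed shortest Δλ from -95.984° to +141.428° is -122.588°.
Midpoint longitude = -95.984° + (-122.588°)/2 = -95.984° − 61.294° = -157.278°.
(The naïve average (-95.984 + +141.428)/2 = 22.722° is on the wrong side of the globe.)

157.278°W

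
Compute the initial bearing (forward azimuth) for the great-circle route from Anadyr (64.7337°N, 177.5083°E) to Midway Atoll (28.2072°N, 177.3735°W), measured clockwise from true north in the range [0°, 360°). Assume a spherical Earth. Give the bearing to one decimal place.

Δλ = -177.3735 − 177.5083 = -354.8818°; wrapped into (−180°, 180°]: 5.1182°.
θ = atan2( sin Δλ · cos φ₂ , cos φ₁ · sin φ₂ − sin φ₁ · cos φ₂ · cos Δλ )
  = atan2(0.07862, -0.59202) = 172.436° → normalised to [0°, 360°): 172.436°.

172.4°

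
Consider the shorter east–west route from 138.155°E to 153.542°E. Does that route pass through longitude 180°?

Signed shortest Δλ = ((153.542 − 138.155 + 180) mod 360) − 180 = 15.387°.
Going east by 15.387° from +138.155° reaches +153.542° without touching 180°.

No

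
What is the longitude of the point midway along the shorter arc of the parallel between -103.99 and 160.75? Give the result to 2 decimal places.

Signed shortest Δλ from -103.99° to +160.75° is -95.26°.
Midpoint longitude = -103.99° + (-95.26°)/2 = -103.99° − 47.63° = -151.62°.
(The naïve average (-103.99 + +160.75)/2 = 28.38° is on the wrong side of the globe.)

-151.62°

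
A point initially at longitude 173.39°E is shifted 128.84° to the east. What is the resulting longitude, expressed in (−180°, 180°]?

Start at +173.39°; shift +128.84° → +302.23°.
+302.23° lies outside (−180°, 180°]; subtract 360° → -57.77°.

57.77°W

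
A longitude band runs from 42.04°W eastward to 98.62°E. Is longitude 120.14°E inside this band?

Band width going east from -42.04° to +98.62°: ((98.62 − -42.04) mod 360) = 140.66°.
Offset of +120.14° east of the west edge: ((120.14 − -42.04) mod 360) = 162.18°.
162.18° > 140.66° ⇒ outside.

No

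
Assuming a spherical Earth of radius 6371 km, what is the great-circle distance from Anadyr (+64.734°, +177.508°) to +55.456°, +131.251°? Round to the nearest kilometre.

2689 km

Δλ = 131.251 − 177.508 = -46.257°.
Δφ = 55.456 − 64.734 = -9.278°.
a = sin²(Δφ/2) + cos φ₁ · cos φ₂ · sin²(Δλ/2) = 0.043883.
c = 2·atan2(√a, √(1−a)) = 0.42209 rad → d = 6371·c ≈ 2689.13 km.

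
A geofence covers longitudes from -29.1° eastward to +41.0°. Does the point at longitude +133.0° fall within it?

No

Band width going east from -29.1° to +41.0°: ((41.0 − -29.1) mod 360) = 70.1°.
Offset of +133.0° east of the west edge: ((133.0 − -29.1) mod 360) = 162.1°.
162.1° > 70.1° ⇒ outside.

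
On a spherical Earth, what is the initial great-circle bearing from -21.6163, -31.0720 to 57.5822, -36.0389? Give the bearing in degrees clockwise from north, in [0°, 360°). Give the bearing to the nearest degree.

Δλ = -36.0389 − -31.0720 = -4.9669°.
θ = atan2( sin Δλ · cos φ₂ , cos φ₁ · sin φ₂ − sin φ₁ · cos φ₂ · cos Δλ )
  = atan2(-0.04641, 0.98154) = -2.707° → normalised to [0°, 360°): 357.293°.

357°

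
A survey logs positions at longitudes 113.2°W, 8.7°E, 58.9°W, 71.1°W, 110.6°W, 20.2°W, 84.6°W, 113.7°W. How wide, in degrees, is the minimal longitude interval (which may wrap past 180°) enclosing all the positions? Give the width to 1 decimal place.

122.4°

Sort the longitudes: -113.7°, -113.2°, -110.6°, -84.6°, -71.1°, -58.9°, -20.2°, +8.7°.
Eastward gaps between consecutive values (wrapping around): 0.5°, 2.6°, 26.0°, 13.5°, 12.2°, 38.7°, 28.9°, 237.6°.
Largest gap = 237.6° ⇒ minimal covering band is its complement: 360° − 237.6° = 122.4°.
Band runs from -113.7° eastward to +8.7°.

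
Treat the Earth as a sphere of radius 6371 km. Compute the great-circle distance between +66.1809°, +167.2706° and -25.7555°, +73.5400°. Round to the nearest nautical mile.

Δλ = 73.5400 − 167.2706 = -93.7306°.
Δφ = -25.7555 − 66.1809 = -91.9364°.
a = sin²(Δφ/2) + cos φ₁ · cos φ₂ · sin²(Δλ/2) = 0.710593.
c = 2·atan2(√a, √(1−a)) = 2.00555 rad → d = 6371·c ≈ 12777.36 km ≈ 6899.22 nmi.

6899 nmi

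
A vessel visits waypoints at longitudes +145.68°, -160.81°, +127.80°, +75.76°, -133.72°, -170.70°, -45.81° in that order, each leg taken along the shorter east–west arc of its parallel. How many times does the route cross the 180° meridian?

3

Leg 1: +145.68° → -160.81°, shortest Δλ = 53.51° (east) — crosses 180°.
Leg 2: -160.81° → +127.80°, shortest Δλ = -71.39° (west) — crosses 180°.
Leg 3: +127.80° → +75.76°, shortest Δλ = -52.04° (west) — does not cross 180°.
Leg 4: +75.76° → -133.72°, shortest Δλ = 150.52° (east) — crosses 180°.
Leg 5: -133.72° → -170.70°, shortest Δλ = -36.98° (west) — does not cross 180°.
Leg 6: -170.70° → -45.81°, shortest Δλ = 124.89° (east) — does not cross 180°.
Total crossings: 3.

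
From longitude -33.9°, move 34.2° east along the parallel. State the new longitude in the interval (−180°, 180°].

Start at -33.9°; shift +34.2° → +0.3°.
+0.3° already lies in (−180°, 180°].

+0.3°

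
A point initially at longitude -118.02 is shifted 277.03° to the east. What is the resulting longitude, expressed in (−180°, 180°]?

Start at -118.02°; shift +277.03° → +159.01°.
+159.01° already lies in (−180°, 180°].

+159.01°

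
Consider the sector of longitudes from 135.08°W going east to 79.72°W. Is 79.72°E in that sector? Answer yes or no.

No

Band width going east from -135.08° to -79.72°: ((-79.72 − -135.08) mod 360) = 55.36°.
Offset of +79.72° east of the west edge: ((79.72 − -135.08) mod 360) = 214.80°.
214.80° > 55.36° ⇒ outside.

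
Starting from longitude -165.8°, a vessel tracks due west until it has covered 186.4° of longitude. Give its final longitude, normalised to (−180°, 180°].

+7.8°

Start at -165.8°; shift −186.4° → -352.2°.
-352.2° lies outside (−180°, 180°]; add 360° → +7.8°.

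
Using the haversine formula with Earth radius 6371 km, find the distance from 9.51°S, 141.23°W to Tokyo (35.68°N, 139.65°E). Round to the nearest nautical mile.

5215 nmi

Δλ = 139.65 − -141.23 = 280.88°; wrapped into (−180°, 180°]: -79.12°.
Δφ = 35.68 − -9.51 = 45.19°.
a = sin²(Δφ/2) + cos φ₁ · cos φ₂ · sin²(Δλ/2) = 0.472576.
c = 2·atan2(√a, √(1−a)) = 1.51592 rad → d = 6371·c ≈ 9657.93 km ≈ 5214.86 nmi.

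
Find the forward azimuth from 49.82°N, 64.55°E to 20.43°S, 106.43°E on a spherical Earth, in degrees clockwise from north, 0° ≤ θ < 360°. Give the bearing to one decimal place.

140.5°

Δλ = 106.43 − 64.55 = 41.88°.
θ = atan2( sin Δλ · cos φ₂ , cos φ₁ · sin φ₂ − sin φ₁ · cos φ₂ · cos Δλ )
  = atan2(0.62558, -0.75828) = 140.477° → normalised to [0°, 360°): 140.477°.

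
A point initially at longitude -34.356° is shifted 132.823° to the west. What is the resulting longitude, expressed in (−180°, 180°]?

Start at -34.356°; shift −132.823° → -167.179°.
-167.179° already lies in (−180°, 180°].

-167.179°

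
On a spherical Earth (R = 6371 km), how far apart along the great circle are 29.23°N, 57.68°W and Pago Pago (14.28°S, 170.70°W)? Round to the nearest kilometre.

12990 km

Δλ = -170.70 − -57.68 = -113.02°.
Δφ = -14.28 − 29.23 = -43.51°.
a = sin²(Δφ/2) + cos φ₁ · cos φ₂ · sin²(Δλ/2) = 0.725581.
c = 2·atan2(√a, √(1−a)) = 2.03886 rad → d = 6371·c ≈ 12989.60 km.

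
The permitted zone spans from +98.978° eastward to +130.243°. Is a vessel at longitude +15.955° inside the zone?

Band width going east from +98.978° to +130.243°: ((130.243 − 98.978) mod 360) = 31.265°.
Offset of +15.955° east of the west edge: ((15.955 − 98.978) mod 360) = 276.977°.
276.977° > 31.265° ⇒ outside.

No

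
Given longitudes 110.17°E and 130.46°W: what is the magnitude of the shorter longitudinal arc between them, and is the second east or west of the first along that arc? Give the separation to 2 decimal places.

119.37° east

Raw difference: -130.46 − 110.17 = -240.63°.
Normalise into (−180°, 180°]: -240.63° + 360° = 119.37°.
Positive ⇒ the second point lies to the east; separation 119.37°.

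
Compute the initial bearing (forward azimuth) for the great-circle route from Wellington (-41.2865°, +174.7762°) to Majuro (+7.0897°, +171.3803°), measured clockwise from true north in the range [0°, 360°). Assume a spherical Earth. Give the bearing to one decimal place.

355.5°

Δλ = 171.3803 − 174.7762 = -3.3959°.
θ = atan2( sin Δλ · cos φ₂ , cos φ₁ · sin φ₂ − sin φ₁ · cos φ₂ · cos Δλ )
  = atan2(-0.05878, 0.74637) = -4.503° → normalised to [0°, 360°): 355.497°.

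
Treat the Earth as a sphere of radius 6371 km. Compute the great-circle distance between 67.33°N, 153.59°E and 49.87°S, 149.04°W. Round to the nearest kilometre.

Δλ = -149.04 − 153.59 = -302.63°; wrapped into (−180°, 180°]: 57.37°.
Δφ = -49.87 − 67.33 = -117.20°.
a = sin²(Δφ/2) + cos φ₁ · cos φ₂ · sin²(Δλ/2) = 0.785782.
c = 2·atan2(√a, √(1−a)) = 2.17921 rad → d = 6371·c ≈ 13883.73 km.

13884 km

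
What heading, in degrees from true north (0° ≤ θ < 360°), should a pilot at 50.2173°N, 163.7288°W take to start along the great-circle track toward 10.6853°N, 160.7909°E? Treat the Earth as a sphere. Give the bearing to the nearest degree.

229°

Δλ = 160.7909 − -163.7288 = 324.5197°; wrapped into (−180°, 180°]: -35.4803°.
θ = atan2( sin Δλ · cos φ₂ , cos φ₁ · sin φ₂ − sin φ₁ · cos φ₂ · cos Δλ )
  = atan2(-0.57036, -0.49629) = -131.028° → normalised to [0°, 360°): 228.972°.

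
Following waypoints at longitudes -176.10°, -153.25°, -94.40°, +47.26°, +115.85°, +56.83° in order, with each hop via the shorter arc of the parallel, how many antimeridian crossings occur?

0

Leg 1: -176.10° → -153.25°, shortest Δλ = 22.85° (east) — does not cross 180°.
Leg 2: -153.25° → -94.40°, shortest Δλ = 58.85° (east) — does not cross 180°.
Leg 3: -94.40° → +47.26°, shortest Δλ = 141.66° (east) — does not cross 180°.
Leg 4: +47.26° → +115.85°, shortest Δλ = 68.59° (east) — does not cross 180°.
Leg 5: +115.85° → +56.83°, shortest Δλ = -59.02° (west) — does not cross 180°.
Total crossings: 0.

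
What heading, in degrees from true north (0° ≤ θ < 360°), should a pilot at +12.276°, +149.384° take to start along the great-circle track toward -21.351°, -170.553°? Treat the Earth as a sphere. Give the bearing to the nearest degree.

130°

Δλ = -170.553 − 149.384 = -319.937°; wrapped into (−180°, 180°]: 40.063°.
θ = atan2( sin Δλ · cos φ₂ , cos φ₁ · sin φ₂ − sin φ₁ · cos φ₂ · cos Δλ )
  = atan2(0.59946, -0.50731) = 130.241° → normalised to [0°, 360°): 130.241°.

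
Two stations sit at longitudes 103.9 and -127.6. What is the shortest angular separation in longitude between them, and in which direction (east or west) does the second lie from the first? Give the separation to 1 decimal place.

128.5° east

Raw difference: -127.6 − 103.9 = -231.5°.
Normalise into (−180°, 180°]: -231.5° + 360° = 128.5°.
Positive ⇒ the second point lies to the east; separation 128.5°.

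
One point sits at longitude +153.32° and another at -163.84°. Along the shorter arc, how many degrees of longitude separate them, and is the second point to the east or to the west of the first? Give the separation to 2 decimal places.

42.84° east

Raw difference: -163.84 − 153.32 = -317.16°.
Normalise into (−180°, 180°]: -317.16° + 360° = 42.84°.
Positive ⇒ the second point lies to the east; separation 42.84°.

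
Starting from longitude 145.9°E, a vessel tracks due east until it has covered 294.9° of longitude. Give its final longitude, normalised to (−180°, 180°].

80.8°E

Start at +145.9°; shift +294.9° → +440.8°.
+440.8° lies outside (−180°, 180°]; subtract 360° → +80.8°.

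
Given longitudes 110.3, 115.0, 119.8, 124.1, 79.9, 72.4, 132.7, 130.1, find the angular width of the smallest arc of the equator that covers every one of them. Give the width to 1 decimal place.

Sort the longitudes: +72.4°, +79.9°, +110.3°, +115.0°, +119.8°, +124.1°, +130.1°, +132.7°.
Eastward gaps between consecutive values (wrapping around): 7.5°, 30.4°, 4.7°, 4.8°, 4.3°, 6.0°, 2.6°, 299.7°.
Largest gap = 299.7° ⇒ minimal covering band is its complement: 360° − 299.7° = 60.3°.
Band runs from +72.4° eastward to +132.7°.

60.3°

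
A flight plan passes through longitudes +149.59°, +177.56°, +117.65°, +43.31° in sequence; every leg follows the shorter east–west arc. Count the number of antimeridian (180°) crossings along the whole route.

Leg 1: +149.59° → +177.56°, shortest Δλ = 27.97° (east) — does not cross 180°.
Leg 2: +177.56° → +117.65°, shortest Δλ = -59.91° (west) — does not cross 180°.
Leg 3: +117.65° → +43.31°, shortest Δλ = -74.34° (west) — does not cross 180°.
Total crossings: 0.

0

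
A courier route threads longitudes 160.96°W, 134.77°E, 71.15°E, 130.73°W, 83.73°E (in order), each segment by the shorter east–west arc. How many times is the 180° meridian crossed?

3

Leg 1: -160.96° → +134.77°, shortest Δλ = -64.27° (west) — crosses 180°.
Leg 2: +134.77° → +71.15°, shortest Δλ = -63.62° (west) — does not cross 180°.
Leg 3: +71.15° → -130.73°, shortest Δλ = 158.12° (east) — crosses 180°.
Leg 4: -130.73° → +83.73°, shortest Δλ = -145.54° (west) — crosses 180°.
Total crossings: 3.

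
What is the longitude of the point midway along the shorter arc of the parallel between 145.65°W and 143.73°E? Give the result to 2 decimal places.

179.04°E

Signed shortest Δλ from -145.65° to +143.73° is -70.62°.
Midpoint longitude = -145.65° + (-70.62°)/2 = -145.65° − 35.31° = -180.96°.
Normalise into (−180°, 180°]: +179.04°.
(The naïve average (-145.65 + +143.73)/2 = -0.96° is on the wrong side of the globe.)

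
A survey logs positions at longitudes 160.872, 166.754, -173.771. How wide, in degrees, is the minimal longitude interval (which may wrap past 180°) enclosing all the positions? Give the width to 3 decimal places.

25.357°

Sort the longitudes: -173.771°, +160.872°, +166.754°.
Eastward gaps between consecutive values (wrapping around): 334.643°, 5.882°, 19.475°.
Largest gap = 334.643° ⇒ minimal covering band is its complement: 360° − 334.643° = 25.357°.
Band runs from +160.872° eastward to -173.771°, crossing the antimeridian.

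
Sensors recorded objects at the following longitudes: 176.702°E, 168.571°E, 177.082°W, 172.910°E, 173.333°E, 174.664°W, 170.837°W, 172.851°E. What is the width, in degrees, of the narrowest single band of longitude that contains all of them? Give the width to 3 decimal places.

20.592°

Sort the longitudes: -177.082°, -174.664°, -170.837°, +168.571°, +172.851°, +172.910°, +173.333°, +176.702°.
Eastward gaps between consecutive values (wrapping around): 2.418°, 3.827°, 339.408°, 4.280°, 0.059°, 0.423°, 3.369°, 6.216°.
Largest gap = 339.408° ⇒ minimal covering band is its complement: 360° − 339.408° = 20.592°.
Band runs from +168.571° eastward to -170.837°, crossing the antimeridian.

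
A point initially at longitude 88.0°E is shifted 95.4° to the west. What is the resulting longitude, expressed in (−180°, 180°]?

7.4°W

Start at +88.0°; shift −95.4° → -7.4°.
-7.4° already lies in (−180°, 180°].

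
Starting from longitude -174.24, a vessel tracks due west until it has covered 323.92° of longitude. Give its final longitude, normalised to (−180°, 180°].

-138.16°

Start at -174.24°; shift −323.92° → -498.16°.
-498.16° lies outside (−180°, 180°]; add 360° → -138.16°.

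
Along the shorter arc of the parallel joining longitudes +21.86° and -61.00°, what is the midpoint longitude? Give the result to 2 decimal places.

Signed shortest Δλ from +21.86° to -61.00° is -82.86°.
Midpoint longitude = +21.86° + (-82.86°)/2 = +21.86° − 41.43° = -19.57°.

-19.57°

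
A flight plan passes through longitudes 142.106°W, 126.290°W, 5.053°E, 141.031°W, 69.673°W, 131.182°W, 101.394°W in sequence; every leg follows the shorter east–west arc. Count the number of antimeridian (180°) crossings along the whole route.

0

Leg 1: -142.106° → -126.290°, shortest Δλ = 15.816° (east) — does not cross 180°.
Leg 2: -126.290° → +5.053°, shortest Δλ = 131.343° (east) — does not cross 180°.
Leg 3: +5.053° → -141.031°, shortest Δλ = -146.084° (west) — does not cross 180°.
Leg 4: -141.031° → -69.673°, shortest Δλ = 71.358° (east) — does not cross 180°.
Leg 5: -69.673° → -131.182°, shortest Δλ = -61.509° (west) — does not cross 180°.
Leg 6: -131.182° → -101.394°, shortest Δλ = 29.788° (east) — does not cross 180°.
Total crossings: 0.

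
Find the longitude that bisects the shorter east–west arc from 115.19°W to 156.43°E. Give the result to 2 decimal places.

Signed shortest Δλ from -115.19° to +156.43° is -88.38°.
Midpoint longitude = -115.19° + (-88.38°)/2 = -115.19° − 44.19° = -159.38°.
(The naïve average (-115.19 + +156.43)/2 = 20.62° is on the wrong side of the globe.)

159.38°W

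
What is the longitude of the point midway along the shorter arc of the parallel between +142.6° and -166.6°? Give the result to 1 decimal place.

+168.0°

Signed shortest Δλ from +142.6° to -166.6° is +50.8°.
Midpoint longitude = +142.6° + (+50.8°)/2 = +142.6° + 25.4° = +168.0°.
(The naïve average (+142.6 + -166.6)/2 = -12.0° is on the wrong side of the globe.)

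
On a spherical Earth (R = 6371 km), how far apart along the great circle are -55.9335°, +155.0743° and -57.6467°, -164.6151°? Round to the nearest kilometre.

2426 km

Δλ = -164.6151 − 155.0743 = -319.6894°; wrapped into (−180°, 180°]: 40.3106°.
Δφ = -57.6467 − -55.9335 = -1.7132°.
a = sin²(Δφ/2) + cos φ₁ · cos φ₂ · sin²(Δλ/2) = 0.035813.
c = 2·atan2(√a, √(1−a)) = 0.38078 rad → d = 6371·c ≈ 2425.96 km.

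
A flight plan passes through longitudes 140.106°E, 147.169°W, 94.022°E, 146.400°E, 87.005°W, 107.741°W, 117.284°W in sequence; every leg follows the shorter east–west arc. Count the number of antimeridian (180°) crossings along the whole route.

3

Leg 1: +140.106° → -147.169°, shortest Δλ = 72.725° (east) — crosses 180°.
Leg 2: -147.169° → +94.022°, shortest Δλ = -118.809° (west) — crosses 180°.
Leg 3: +94.022° → +146.400°, shortest Δλ = 52.378° (east) — does not cross 180°.
Leg 4: +146.400° → -87.005°, shortest Δλ = 126.595° (east) — crosses 180°.
Leg 5: -87.005° → -107.741°, shortest Δλ = -20.736° (west) — does not cross 180°.
Leg 6: -107.741° → -117.284°, shortest Δλ = -9.543° (west) — does not cross 180°.
Total crossings: 3.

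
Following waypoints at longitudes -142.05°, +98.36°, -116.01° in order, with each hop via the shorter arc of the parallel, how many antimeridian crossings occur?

Leg 1: -142.05° → +98.36°, shortest Δλ = -119.59° (west) — crosses 180°.
Leg 2: +98.36° → -116.01°, shortest Δλ = 145.63° (east) — crosses 180°.
Total crossings: 2.

2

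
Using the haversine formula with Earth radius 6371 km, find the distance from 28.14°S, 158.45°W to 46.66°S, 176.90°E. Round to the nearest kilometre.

2973 km

Δλ = 176.90 − -158.45 = 335.35°; wrapped into (−180°, 180°]: -24.65°.
Δφ = -46.66 − -28.14 = -18.52°.
a = sin²(Δφ/2) + cos φ₁ · cos φ₂ · sin²(Δλ/2) = 0.053469.
c = 2·atan2(√a, √(1−a)) = 0.46669 rad → d = 6371·c ≈ 2973.28 km.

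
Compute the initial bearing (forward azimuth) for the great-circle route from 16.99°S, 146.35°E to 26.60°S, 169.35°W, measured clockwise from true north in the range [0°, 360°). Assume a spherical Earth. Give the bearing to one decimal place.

Δλ = -169.35 − 146.35 = -315.70°; wrapped into (−180°, 180°]: 44.30°.
θ = atan2( sin Δλ · cos φ₂ , cos φ₁ · sin φ₂ − sin φ₁ · cos φ₂ · cos Δλ )
  = atan2(0.62449, -0.24122) = 111.120° → normalised to [0°, 360°): 111.120°.

111.1°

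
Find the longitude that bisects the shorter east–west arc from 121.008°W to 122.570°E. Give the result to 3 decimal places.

179.219°W

Signed shortest Δλ from -121.008° to +122.570° is -116.422°.
Midpoint longitude = -121.008° + (-116.422°)/2 = -121.008° − 58.211° = -179.219°.
(The naïve average (-121.008 + +122.570)/2 = 0.781° is on the wrong side of the globe.)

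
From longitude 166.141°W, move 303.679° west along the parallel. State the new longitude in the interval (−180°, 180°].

Start at -166.141°; shift −303.679° → -469.820°.
-469.820° lies outside (−180°, 180°]; add 360° → -109.820°.

109.820°W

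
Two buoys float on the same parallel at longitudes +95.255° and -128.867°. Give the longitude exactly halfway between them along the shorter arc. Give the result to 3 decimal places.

Signed shortest Δλ from +95.255° to -128.867° is +135.878°.
Midpoint longitude = +95.255° + (+135.878°)/2 = +95.255° + 67.939° = +163.194°.
(The naïve average (+95.255 + -128.867)/2 = -16.806° is on the wrong side of the globe.)

+163.194°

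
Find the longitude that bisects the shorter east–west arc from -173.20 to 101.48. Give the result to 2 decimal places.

+144.14°

Signed shortest Δλ from -173.20° to +101.48° is -85.32°.
Midpoint longitude = -173.20° + (-85.32°)/2 = -173.20° − 42.66° = -215.86°.
Normalise into (−180°, 180°]: +144.14°.
(The naïve average (-173.20 + +101.48)/2 = -35.86° is on the wrong side of the globe.)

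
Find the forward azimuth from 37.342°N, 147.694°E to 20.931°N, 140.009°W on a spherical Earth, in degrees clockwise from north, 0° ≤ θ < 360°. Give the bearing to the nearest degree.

83°

Δλ = -140.009 − 147.694 = -287.703°; wrapped into (−180°, 180°]: 72.297°.
θ = atan2( sin Δλ · cos φ₂ , cos φ₁ · sin φ₂ − sin φ₁ · cos φ₂ · cos Δλ )
  = atan2(0.88978, 0.11174) = 82.842° → normalised to [0°, 360°): 82.842°.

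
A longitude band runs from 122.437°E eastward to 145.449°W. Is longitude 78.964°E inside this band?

Band width going east from +122.437° to -145.449°: ((-145.449 − 122.437) mod 360) = 92.114°.
Offset of +78.964° east of the west edge: ((78.964 − 122.437) mod 360) = 316.527°.
316.527° > 92.114° ⇒ outside.

No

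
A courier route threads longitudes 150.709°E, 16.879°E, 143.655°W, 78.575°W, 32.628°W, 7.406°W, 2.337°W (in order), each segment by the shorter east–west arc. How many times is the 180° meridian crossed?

Leg 1: +150.709° → +16.879°, shortest Δλ = -133.83° (west) — does not cross 180°.
Leg 2: +16.879° → -143.655°, shortest Δλ = -160.534° (west) — does not cross 180°.
Leg 3: -143.655° → -78.575°, shortest Δλ = 65.08° (east) — does not cross 180°.
Leg 4: -78.575° → -32.628°, shortest Δλ = 45.947° (east) — does not cross 180°.
Leg 5: -32.628° → -7.406°, shortest Δλ = 25.222° (east) — does not cross 180°.
Leg 6: -7.406° → -2.337°, shortest Δλ = 5.069° (east) — does not cross 180°.
Total crossings: 0.

0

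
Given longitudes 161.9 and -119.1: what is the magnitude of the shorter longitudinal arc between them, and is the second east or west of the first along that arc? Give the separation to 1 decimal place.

Raw difference: -119.1 − 161.9 = -281.0°.
Normalise into (−180°, 180°]: -281.0° + 360° = 79.0°.
Positive ⇒ the second point lies to the east; separation 79.0°.

79.0° east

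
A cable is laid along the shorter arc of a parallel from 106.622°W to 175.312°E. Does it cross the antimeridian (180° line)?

Yes

Naïve |175.312 − -106.622| = 281.934° > 180°, so the shorter arc goes the other way round — across 180°.
Signed shortest Δλ = ((175.312 − -106.622 + 180) mod 360) − 180 = -78.066°.
Going west by 78.066° from -106.622° passes through 180° before reaching +175.312°.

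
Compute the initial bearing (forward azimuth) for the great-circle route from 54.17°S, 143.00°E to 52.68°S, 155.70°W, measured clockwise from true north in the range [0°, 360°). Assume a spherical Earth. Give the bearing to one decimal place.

Δλ = -155.70 − 143.00 = -298.70°; wrapped into (−180°, 180°]: 61.30°.
θ = atan2( sin Δλ · cos φ₂ , cos φ₁ · sin φ₂ − sin φ₁ · cos φ₂ · cos Δλ )
  = atan2(0.53178, -0.22949) = 113.342° → normalised to [0°, 360°): 113.342°.

113.3°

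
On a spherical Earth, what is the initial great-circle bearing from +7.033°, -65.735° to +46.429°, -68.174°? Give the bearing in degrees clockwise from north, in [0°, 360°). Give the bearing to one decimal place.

Δλ = -68.174 − -65.735 = -2.439°.
θ = atan2( sin Δλ · cos φ₂ , cos φ₁ · sin φ₂ − sin φ₁ · cos φ₂ · cos Δλ )
  = atan2(-0.02933, 0.63475) = -2.646° → normalised to [0°, 360°): 357.354°.

357.4°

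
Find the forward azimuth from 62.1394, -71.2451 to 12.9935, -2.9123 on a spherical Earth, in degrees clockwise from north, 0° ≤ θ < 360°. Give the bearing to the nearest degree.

Δλ = -2.9123 − -71.2451 = 68.3328°.
θ = atan2( sin Δλ · cos φ₂ , cos φ₁ · sin φ₂ − sin φ₁ · cos φ₂ · cos Δλ )
  = atan2(0.90555, -0.21299) = 103.236° → normalised to [0°, 360°): 103.236°.

103°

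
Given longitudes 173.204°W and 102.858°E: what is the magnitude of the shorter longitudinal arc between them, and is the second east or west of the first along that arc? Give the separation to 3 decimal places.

Raw difference: 102.858 − -173.204 = 276.062°.
Normalise into (−180°, 180°]: 276.062° − 360° = -83.938°.
Negative ⇒ the second point lies to the west; separation 83.938°.

83.938° west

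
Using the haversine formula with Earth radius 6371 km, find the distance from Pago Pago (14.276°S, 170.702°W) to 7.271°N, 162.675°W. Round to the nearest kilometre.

2554 km

Δλ = -162.675 − -170.702 = 8.027°.
Δφ = 7.271 − -14.276 = 21.547°.
a = sin²(Δφ/2) + cos φ₁ · cos φ₂ · sin²(Δλ/2) = 0.039651.
c = 2·atan2(√a, √(1−a)) = 0.40093 rad → d = 6371·c ≈ 2554.33 km.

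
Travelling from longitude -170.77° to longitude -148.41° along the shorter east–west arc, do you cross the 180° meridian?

No

Signed shortest Δλ = ((-148.41 − -170.77 + 180) mod 360) − 180 = 22.36°.
Going east by 22.36° from -170.77° reaches -148.41° without touching 180°.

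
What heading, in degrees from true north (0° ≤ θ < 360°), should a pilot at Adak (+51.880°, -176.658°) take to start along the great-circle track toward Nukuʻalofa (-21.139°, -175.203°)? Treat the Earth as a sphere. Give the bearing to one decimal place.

178.6°

Δλ = -175.203 − -176.658 = 1.455°.
θ = atan2( sin Δλ · cos φ₂ , cos φ₁ · sin φ₂ − sin φ₁ · cos φ₂ · cos Δλ )
  = atan2(0.02368, -0.95617) = 178.581° → normalised to [0°, 360°): 178.581°.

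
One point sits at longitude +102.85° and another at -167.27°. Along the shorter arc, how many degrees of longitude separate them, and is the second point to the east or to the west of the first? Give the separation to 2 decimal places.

Raw difference: -167.27 − 102.85 = -270.12°.
Normalise into (−180°, 180°]: -270.12° + 360° = 89.88°.
Positive ⇒ the second point lies to the east; separation 89.88°.

89.88° east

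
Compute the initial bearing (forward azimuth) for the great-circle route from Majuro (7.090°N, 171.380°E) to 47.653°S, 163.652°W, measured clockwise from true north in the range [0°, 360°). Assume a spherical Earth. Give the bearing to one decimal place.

160.6°

Δλ = -163.652 − 171.380 = -335.032°; wrapped into (−180°, 180°]: 24.968°.
θ = atan2( sin Δλ · cos φ₂ , cos φ₁ · sin φ₂ − sin φ₁ · cos φ₂ · cos Δλ )
  = atan2(0.28434, -0.80880) = 160.630° → normalised to [0°, 360°): 160.630°.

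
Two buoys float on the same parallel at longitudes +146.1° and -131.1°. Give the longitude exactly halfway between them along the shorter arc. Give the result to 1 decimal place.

Signed shortest Δλ from +146.1° to -131.1° is +82.8°.
Midpoint longitude = +146.1° + (+82.8°)/2 = +146.1° + 41.4° = +187.5°.
Normalise into (−180°, 180°]: -172.5°.
(The naïve average (+146.1 + -131.1)/2 = 7.5° is on the wrong side of the globe.)

-172.5°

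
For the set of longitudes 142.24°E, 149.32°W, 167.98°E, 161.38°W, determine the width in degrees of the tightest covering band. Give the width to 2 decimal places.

68.44°

Sort the longitudes: -161.38°, -149.32°, +142.24°, +167.98°.
Eastward gaps between consecutive values (wrapping around): 12.06°, 291.56°, 25.74°, 30.64°.
Largest gap = 291.56° ⇒ minimal covering band is its complement: 360° − 291.56° = 68.44°.
Band runs from +142.24° eastward to -149.32°, crossing the antimeridian.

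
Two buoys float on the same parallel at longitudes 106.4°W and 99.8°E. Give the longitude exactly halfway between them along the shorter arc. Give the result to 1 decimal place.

176.7°E

Signed shortest Δλ from -106.4° to +99.8° is -153.8°.
Midpoint longitude = -106.4° + (-153.8°)/2 = -106.4° − 76.9° = -183.3°.
Normalise into (−180°, 180°]: +176.7°.
(The naïve average (-106.4 + +99.8)/2 = -3.3° is on the wrong side of the globe.)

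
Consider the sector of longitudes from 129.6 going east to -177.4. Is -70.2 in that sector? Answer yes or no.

Band width going east from +129.6° to -177.4°: ((-177.4 − 129.6) mod 360) = 53.0°.
Offset of -70.2° east of the west edge: ((-70.2 − 129.6) mod 360) = 160.2°.
160.2° > 53.0° ⇒ outside.

No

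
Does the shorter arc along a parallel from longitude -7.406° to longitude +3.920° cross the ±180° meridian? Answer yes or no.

No

Signed shortest Δλ = ((3.920 − -7.406 + 180) mod 360) − 180 = 11.326°.
Going east by 11.326° from -7.406° reaches +3.920° without touching 180°.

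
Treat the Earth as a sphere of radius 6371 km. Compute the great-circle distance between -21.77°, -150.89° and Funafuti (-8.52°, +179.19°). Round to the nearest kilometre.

3523 km

Δλ = 179.19 − -150.89 = 330.08°; wrapped into (−180°, 180°]: -29.92°.
Δφ = -8.52 − -21.77 = 13.25°.
a = sin²(Δφ/2) + cos φ₁ · cos φ₂ · sin²(Δλ/2) = 0.074513.
c = 2·atan2(√a, √(1−a)) = 0.55296 rad → d = 6371·c ≈ 3522.91 km.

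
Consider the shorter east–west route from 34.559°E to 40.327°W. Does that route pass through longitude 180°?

Signed shortest Δλ = ((-40.327 − 34.559 + 180) mod 360) − 180 = -74.886°.
Going west by 74.886° from +34.559° reaches -40.327° without touching 180°.

No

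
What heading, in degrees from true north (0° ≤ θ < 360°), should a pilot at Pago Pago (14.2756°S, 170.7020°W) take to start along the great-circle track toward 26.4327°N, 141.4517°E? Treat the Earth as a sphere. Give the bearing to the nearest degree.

Δλ = 141.4517 − -170.7020 = 312.1537°; wrapped into (−180°, 180°]: -47.8463°.
θ = atan2( sin Δλ · cos φ₂ , cos φ₁ · sin φ₂ − sin φ₁ · cos φ₂ · cos Δλ )
  = atan2(-0.66385, 0.57959) = -48.876° → normalised to [0°, 360°): 311.124°.

311°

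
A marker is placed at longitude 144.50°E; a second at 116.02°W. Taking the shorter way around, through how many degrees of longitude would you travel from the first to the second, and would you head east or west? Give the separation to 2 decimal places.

99.48° east

Raw difference: -116.02 − 144.50 = -260.52°.
Normalise into (−180°, 180°]: -260.52° + 360° = 99.48°.
Positive ⇒ the second point lies to the east; separation 99.48°.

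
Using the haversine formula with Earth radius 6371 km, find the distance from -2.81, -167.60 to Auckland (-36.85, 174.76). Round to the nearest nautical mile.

2264 nmi

Δλ = 174.76 − -167.60 = 342.36°; wrapped into (−180°, 180°]: -17.64°.
Δφ = -36.85 − -2.81 = -34.04°.
a = sin²(Δφ/2) + cos φ₁ · cos φ₂ · sin²(Δλ/2) = 0.104467.
c = 2·atan2(√a, √(1−a)) = 0.65825 rad → d = 6371·c ≈ 4193.69 km ≈ 2264.41 nmi.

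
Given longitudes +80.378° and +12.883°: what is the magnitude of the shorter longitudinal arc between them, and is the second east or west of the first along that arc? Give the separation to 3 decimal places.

Raw difference: 12.883 − 80.378 = -67.495°.
Normalise into (−180°, 180°]: -67.495° stays -67.495°.
Negative ⇒ the second point lies to the west; separation 67.495°.

67.495° west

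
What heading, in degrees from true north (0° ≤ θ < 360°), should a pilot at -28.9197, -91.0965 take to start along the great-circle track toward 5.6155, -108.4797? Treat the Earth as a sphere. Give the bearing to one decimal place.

331.4°

Δλ = -108.4797 − -91.0965 = -17.3832°.
θ = atan2( sin Δλ · cos φ₂ , cos φ₁ · sin φ₂ − sin φ₁ · cos φ₂ · cos Δλ )
  = atan2(-0.29733, 0.54493) = -28.618° → normalised to [0°, 360°): 331.382°.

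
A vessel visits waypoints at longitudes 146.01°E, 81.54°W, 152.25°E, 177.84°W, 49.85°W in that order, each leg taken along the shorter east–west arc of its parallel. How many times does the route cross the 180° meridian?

Leg 1: +146.01° → -81.54°, shortest Δλ = 132.45° (east) — crosses 180°.
Leg 2: -81.54° → +152.25°, shortest Δλ = -126.21° (west) — crosses 180°.
Leg 3: +152.25° → -177.84°, shortest Δλ = 29.91° (east) — crosses 180°.
Leg 4: -177.84° → -49.85°, shortest Δλ = 127.99° (east) — does not cross 180°.
Total crossings: 3.

3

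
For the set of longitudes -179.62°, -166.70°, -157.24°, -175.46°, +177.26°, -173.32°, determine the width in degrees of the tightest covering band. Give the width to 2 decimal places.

Sort the longitudes: -179.62°, -175.46°, -173.32°, -166.70°, -157.24°, +177.26°.
Eastward gaps between consecutive values (wrapping around): 4.16°, 2.14°, 6.62°, 9.46°, 334.50°, 3.12°.
Largest gap = 334.50° ⇒ minimal covering band is its complement: 360° − 334.50° = 25.50°.
Band runs from +177.26° eastward to -157.24°, crossing the antimeridian.

25.50°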